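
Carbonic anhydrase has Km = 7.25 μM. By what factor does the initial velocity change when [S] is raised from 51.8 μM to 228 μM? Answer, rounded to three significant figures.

Since Vmax cancels, v₂/v₁ = [S]₂(Km+[S]₁) / [S]₁(Km+[S]₂).
= 228×(7.25+51.8) / (51.8×(7.25+228)) = 13460/12190 = 1.10.

1.10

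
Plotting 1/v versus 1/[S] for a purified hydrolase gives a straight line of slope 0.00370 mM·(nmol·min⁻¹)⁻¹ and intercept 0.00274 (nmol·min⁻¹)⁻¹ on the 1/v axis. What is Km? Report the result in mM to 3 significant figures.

y-intercept = 1/Vmax ⇒ Vmax = 365 nmol·min⁻¹; slope = Km/Vmax ⇒ Km = slope × Vmax.
Km = 0.00370 × 365 = 1.35 mM.

1.35 mM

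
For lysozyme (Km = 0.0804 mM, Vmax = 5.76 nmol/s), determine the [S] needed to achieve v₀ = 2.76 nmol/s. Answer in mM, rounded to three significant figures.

The required fractional saturation is v/Vmax = 2.76/5.76 = 0.4792.
Then [S]/(Km+[S]) = 0.4792 ⇒ [S] = 0.0804 × 0.4792/(1 − 0.4792) = 0.0740 mM.

0.0740 mM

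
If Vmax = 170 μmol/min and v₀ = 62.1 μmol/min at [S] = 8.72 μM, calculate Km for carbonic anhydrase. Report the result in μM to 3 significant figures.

15.2 μM

From v = Vmax[S]/(Km+[S]), Km = [S](Vmax − v)/v.
Km = 8.72 × (170 − 62.1) / 62.1 = 940.9/62.1 = 15.2 μM.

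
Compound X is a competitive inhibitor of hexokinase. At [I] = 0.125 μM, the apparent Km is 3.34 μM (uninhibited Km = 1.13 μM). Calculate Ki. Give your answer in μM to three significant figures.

Competitive: Km,app = α·Km with α = 1 + [I]/Ki.
α = Km,app/Km = 3.34/1.13 = 2.956.
Since α = 1 + [I]/Ki, [I]/Ki = 2.956 − 1 = 1.956 and Ki = 0.125/1.956 = 0.0639 μM.

0.0639 μM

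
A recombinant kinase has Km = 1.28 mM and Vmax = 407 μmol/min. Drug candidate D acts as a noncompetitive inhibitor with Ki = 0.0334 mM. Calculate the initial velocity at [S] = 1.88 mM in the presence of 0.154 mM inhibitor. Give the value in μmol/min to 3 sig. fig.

43.2 μmol/min

α = 1 + [I]/Ki = 1 + 0.154/0.0334 = 5.611.
For a noncompetitive inhibitor, Vmax is reduced to Vmax/α while Km is unchanged: Km,app = 1.28 mM, Vmax,app = 72.5 μmol/min.
v = Vmax,app·[S]/(Km,app + [S]) = 72.5 × 1.88/(1.28 + 1.88) = 43.2 μmol/min.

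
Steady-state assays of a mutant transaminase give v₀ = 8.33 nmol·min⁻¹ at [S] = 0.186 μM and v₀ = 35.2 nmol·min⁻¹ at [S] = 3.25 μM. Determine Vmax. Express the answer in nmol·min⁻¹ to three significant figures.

43.8 nmol·min⁻¹

In reciprocal form, 1/v = (Km/Vmax)·(1/[S]) + 1/Vmax. The two points give (1/[S], 1/v) = (5.376, 0.1200) and (0.3077, 0.02841).
Slope = (0.1200 − 0.02841)/(5.376 − 0.3077) = 0.01808; intercept = 0.1200 − 0.01808×5.376 = 0.02285.
Vmax = 1/intercept = 43.8 nmol·min⁻¹; Km = slope × Vmax = 0.01808 × 43.8 = 0.791 μM.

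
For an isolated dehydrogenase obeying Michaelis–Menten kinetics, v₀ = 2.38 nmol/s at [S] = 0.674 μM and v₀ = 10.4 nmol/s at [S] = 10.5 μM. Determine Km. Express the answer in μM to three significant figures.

3.16 μM

From v = Vmax[S]/(Km+[S]), each point gives Vmax = v(Km+[S])/[S].
Equating: 2.38(Km+0.674)/0.674 = 10.4(Km+10.5)/10.5.
3.531·Km + 2.38 = 0.9905·Km + 10.4, so (3.531 − 0.9905)·Km = 10.4 − 2.38.
Km = 8.020/2.541 = 3.16 μM; then Vmax = 2.38(3.16+0.674)/0.674 = 13.5 nmol/s.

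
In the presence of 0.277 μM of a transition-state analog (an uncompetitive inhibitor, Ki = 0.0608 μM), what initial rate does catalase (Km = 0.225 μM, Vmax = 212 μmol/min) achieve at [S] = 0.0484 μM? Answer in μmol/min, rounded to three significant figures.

20.8 μmol/min

α = 1 + [I]/Ki = 1 + 0.277/0.0608 = 5.556.
For an uncompetitive inhibitor, both parameters are divided by α, giving Vmax/α and Km/α: Km,app = 0.0405 μM, Vmax,app = 38.2 μmol/min.
v = Vmax,app·[S]/(Km,app + [S]) = 38.2 × 0.0484/(0.0405 + 0.0484) = 20.8 μmol/min.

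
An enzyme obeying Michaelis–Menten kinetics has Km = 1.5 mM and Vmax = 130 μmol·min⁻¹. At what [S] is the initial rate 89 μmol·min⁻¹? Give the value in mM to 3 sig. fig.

Rearranging v = Vmax[S]/(Km+[S]) gives [S] = Km·v/(Vmax − v).
[S] = 1.5 × 89 / (130 − 89) = 133.5/41.00 = 3.26 mM.

3.26 mM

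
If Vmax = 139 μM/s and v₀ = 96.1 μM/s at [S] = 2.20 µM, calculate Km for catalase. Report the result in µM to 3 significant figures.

From v = Vmax[S]/(Km+[S]), Km = [S](Vmax − v)/v.
Km = 2.20 × (139 − 96.1) / 96.1 = 94.38/96.1 = 0.982 µM.

0.982 µM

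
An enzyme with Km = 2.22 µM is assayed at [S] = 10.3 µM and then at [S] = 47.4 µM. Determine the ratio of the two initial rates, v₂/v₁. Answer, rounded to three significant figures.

The fractional saturations are [S]/(Km+[S]) = 10.3/12.52 = 0.8227 and 47.4/49.62 = 0.9553.
v₂/v₁ is just their ratio: 0.9553/0.8227 = 1.16.

1.16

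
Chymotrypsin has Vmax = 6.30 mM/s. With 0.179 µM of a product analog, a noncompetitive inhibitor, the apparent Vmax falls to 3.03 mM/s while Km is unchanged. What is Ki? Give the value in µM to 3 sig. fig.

Noncompetitive: Vmax,app = Vmax/α with α = 1 + [I]/Ki.
α = Vmax/Vmax,app = 6.30/3.03 = 2.079.
Ki = [I]/(α − 1) = 0.179/1.079 = 0.166 µM.

0.166 µM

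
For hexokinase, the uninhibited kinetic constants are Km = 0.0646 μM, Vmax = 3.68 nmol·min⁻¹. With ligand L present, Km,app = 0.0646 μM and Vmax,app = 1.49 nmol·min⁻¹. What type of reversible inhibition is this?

noncompetitive

Vmax decreases (3.68 → 1.49 nmol·min⁻¹) while Km is unchanged — pure noncompetitive inhibition.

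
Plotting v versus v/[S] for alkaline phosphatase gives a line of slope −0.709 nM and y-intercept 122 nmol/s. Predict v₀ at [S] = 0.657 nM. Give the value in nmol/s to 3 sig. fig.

58.7 nmol/s

In the Eadie–Hofstee form v = Vmax − Km·(v/[S]), the slope is −Km and the intercept is Vmax, so Km = 0.709 nM and Vmax = 122 nmol/s.
v = 122 × 0.657/(0.709 + 0.657) = 58.7 nmol/s.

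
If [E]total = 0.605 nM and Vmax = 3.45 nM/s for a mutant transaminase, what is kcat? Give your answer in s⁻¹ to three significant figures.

5.70 s⁻¹

kcat = Vmax/[E]total = 3.45 nM/s / 0.605 nM = 5.70 s⁻¹.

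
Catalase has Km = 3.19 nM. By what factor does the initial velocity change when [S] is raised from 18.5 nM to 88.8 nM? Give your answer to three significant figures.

1.13

Since Vmax cancels, v₂/v₁ = [S]₂(Km+[S]₁) / [S]₁(Km+[S]₂).
= 88.8×(3.19+18.5) / (18.5×(3.19+88.8)) = 1926/1702 = 1.13.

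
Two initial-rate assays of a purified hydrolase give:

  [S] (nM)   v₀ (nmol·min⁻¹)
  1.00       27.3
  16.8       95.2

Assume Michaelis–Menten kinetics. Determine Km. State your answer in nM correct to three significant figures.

3.14 nM

From v = Vmax[S]/(Km+[S]), each point gives Vmax = v(Km+[S])/[S].
Equating: 27.3(Km+1.00)/1.00 = 95.2(Km+16.8)/16.8.
27.30·Km + 27.3 = 5.667·Km + 95.2, so (27.30 − 5.667)·Km = 95.2 − 27.3.
Km = 67.90/21.63 = 3.14 nM; then Vmax = 27.3(3.14+1.00)/1.00 = 113 nmol·min⁻¹.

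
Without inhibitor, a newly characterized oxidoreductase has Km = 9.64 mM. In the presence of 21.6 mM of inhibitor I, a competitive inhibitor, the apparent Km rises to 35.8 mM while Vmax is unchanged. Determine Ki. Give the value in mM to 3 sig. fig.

7.96 mM

Competitive: Km,app = α·Km with α = 1 + [I]/Ki.
α = Km,app/Km = 35.8/9.64 = 3.714.
Since α = 1 + [I]/Ki, [I]/Ki = 3.714 − 1 = 2.714 and Ki = 21.6/2.714 = 7.96 mM.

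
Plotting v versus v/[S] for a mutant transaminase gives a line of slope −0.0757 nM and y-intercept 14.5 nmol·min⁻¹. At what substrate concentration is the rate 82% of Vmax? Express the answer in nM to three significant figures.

0.345 nM

The Eadie–Hofstee slope gives Km = 0.0757 nM (slope = −Km).
v/Vmax = [S]/(Km+[S]) = 0.82 ⇒ [S] = Km·0.82/(1−0.82) = 0.0757 × 4.556 = 0.345 nM.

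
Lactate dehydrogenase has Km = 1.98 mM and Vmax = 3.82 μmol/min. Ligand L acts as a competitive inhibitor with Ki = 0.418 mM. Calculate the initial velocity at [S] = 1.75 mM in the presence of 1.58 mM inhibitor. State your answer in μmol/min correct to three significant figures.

0.596 μmol/min

α = 1 + [I]/Ki = 1 + 1.58/0.418 = 4.780.
For a competitive inhibitor, Vmax is unchanged and the apparent Km becomes α·Km: Km,app = 9.46 mM, Vmax,app = 3.82 μmol/min.
v = Vmax,app·[S]/(Km,app + [S]) = 3.82 × 1.75/(9.46 + 1.75) = 0.596 μmol/min.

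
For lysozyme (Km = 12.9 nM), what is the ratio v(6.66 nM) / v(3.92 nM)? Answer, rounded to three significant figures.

1.46

Since Vmax cancels, v₂/v₁ = [S]₂(Km+[S]₁) / [S]₁(Km+[S]₂).
= 6.66×(12.9+3.92) / (3.92×(12.9+6.66)) = 112.0/76.68 = 1.46.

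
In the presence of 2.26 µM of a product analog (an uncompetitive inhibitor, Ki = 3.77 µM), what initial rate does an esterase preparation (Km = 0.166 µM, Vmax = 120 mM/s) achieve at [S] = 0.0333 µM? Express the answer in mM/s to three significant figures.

With α = 1 + [I]/Ki = 1 + 2.26/3.77 = 1.599, the uncompetitive rate law is v = (Vmax/α)·[S] / (Km/α + [S]).
v = (120/1.599)×0.0333 / (0.166/1.599 + 0.0333) = 2.498/0.1371 = 18.2 mM/s.

18.2 mM/s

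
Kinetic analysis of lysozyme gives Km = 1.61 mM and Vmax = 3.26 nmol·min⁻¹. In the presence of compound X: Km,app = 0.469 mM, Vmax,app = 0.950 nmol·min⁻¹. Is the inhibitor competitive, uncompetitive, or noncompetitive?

uncompetitive

Both Km and Vmax decrease by the same factor (~3.43-fold) — characteristic of uncompetitive inhibition.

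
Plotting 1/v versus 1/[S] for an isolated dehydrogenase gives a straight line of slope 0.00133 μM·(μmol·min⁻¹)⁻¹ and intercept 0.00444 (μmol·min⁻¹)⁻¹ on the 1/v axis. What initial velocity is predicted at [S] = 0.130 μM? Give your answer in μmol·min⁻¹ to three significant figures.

68.2 μmol·min⁻¹

The y-intercept is 1/Vmax, so Vmax = 1/0.00444 = 225 μmol·min⁻¹.
The slope is Km/Vmax, so Km = 0.00133 × 225 = 0.300 μM.
Then v = 225 × 0.130/(0.300 + 0.130) = 68.2 μmol·min⁻¹.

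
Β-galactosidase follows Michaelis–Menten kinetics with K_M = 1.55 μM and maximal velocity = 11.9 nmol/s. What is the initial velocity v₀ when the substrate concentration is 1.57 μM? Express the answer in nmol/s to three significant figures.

v = Vmax·[S]/(Km + [S]) = 11.9 × 1.57 / (1.55 + 1.57)
  = 18.68 / 3.120 = 5.99 nmol/s.

5.99 nmol/s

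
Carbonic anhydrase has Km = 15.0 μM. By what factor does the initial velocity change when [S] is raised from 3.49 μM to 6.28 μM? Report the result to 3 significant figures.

The fractional saturations are [S]/(Km+[S]) = 3.49/18.49 = 0.1888 and 6.28/21.28 = 0.2951.
v₂/v₁ is just their ratio: 0.2951/0.1888 = 1.56.

1.56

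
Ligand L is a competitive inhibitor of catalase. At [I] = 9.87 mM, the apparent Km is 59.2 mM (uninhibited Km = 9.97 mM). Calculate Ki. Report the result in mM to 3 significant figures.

2.00 mM

Competitive: Km,app = α·Km with α = 1 + [I]/Ki.
α = Km,app/Km = 59.2/9.97 = 5.938.
Ki = [I]/(α − 1) = 9.87/4.938 = 2.00 mM.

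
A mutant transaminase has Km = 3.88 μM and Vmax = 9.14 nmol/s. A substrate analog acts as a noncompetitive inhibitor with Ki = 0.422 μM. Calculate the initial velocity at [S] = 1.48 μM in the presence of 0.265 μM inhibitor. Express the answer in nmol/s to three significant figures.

With α = 1 + [I]/Ki = 1 + 0.265/0.422 = 1.628, the noncompetitive rate law is v = (Vmax/α)·[S] / (Km + [S]).
v = (9.14/1.628)×1.48 / (3.88 + 1.48) = 8.309/5.360 = 1.55 nmol/s.

1.55 nmol/s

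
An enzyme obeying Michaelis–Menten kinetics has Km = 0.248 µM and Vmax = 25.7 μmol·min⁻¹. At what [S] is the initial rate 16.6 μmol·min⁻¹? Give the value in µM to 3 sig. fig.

0.452 µM

Rearranging v = Vmax[S]/(Km+[S]) gives [S] = Km·v/(Vmax − v).
[S] = 0.248 × 16.6 / (25.7 − 16.6) = 4.117/9.100 = 0.452 µM.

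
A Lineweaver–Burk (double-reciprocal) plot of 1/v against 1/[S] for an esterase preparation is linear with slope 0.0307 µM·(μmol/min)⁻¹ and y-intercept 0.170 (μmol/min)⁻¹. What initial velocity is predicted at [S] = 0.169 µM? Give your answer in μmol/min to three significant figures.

2.84 μmol/min

The y-intercept is 1/Vmax, so Vmax = 1/0.170 = 5.88 μmol/min.
The slope is Km/Vmax, so Km = 0.0307 × 5.88 = 0.181 µM.
Then v = 5.88 × 0.169/(0.181 + 0.169) = 2.84 μmol/min.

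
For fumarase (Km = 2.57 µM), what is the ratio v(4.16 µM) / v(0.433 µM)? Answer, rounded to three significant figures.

4.29

The fractional saturations are [S]/(Km+[S]) = 0.433/3.003 = 0.1442 and 4.16/6.730 = 0.6181.
v₂/v₁ is just their ratio: 0.6181/0.1442 = 4.29.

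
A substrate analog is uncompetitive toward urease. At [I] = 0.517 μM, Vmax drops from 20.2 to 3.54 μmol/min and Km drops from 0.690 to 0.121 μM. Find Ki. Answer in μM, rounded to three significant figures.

0.110 μM

Uncompetitive: Vmax,app = Vmax/α (and Km,app = Km/α) with α = 1 + [I]/Ki.
α = Vmax/Vmax,app = 20.2/3.54 = 5.706.
Ki = [I]/(α − 1) = 0.517/4.706 = 0.110 μM.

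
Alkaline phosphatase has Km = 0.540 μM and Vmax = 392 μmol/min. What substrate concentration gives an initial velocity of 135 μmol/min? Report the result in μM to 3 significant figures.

0.284 μM

The required fractional saturation is v/Vmax = 135/392 = 0.3444.
Then [S]/(Km+[S]) = 0.3444 ⇒ [S] = 0.540 × 0.3444/(1 − 0.3444) = 0.284 μM.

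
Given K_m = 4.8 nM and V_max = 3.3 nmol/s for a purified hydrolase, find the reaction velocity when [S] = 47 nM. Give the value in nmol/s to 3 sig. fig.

[S]/(Km+[S]) = 47/51.80 = 0.9073, the fractional saturation.
v = 0.9073 × Vmax = 0.9073 × 3.3 = 2.99 nmol/s.

2.99 nmol/s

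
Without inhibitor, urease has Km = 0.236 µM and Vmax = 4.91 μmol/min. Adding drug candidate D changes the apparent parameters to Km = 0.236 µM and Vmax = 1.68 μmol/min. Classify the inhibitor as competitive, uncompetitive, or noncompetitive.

Vmax decreases (4.91 → 1.68 μmol/min) while Km is unchanged — pure noncompetitive inhibition.

noncompetitive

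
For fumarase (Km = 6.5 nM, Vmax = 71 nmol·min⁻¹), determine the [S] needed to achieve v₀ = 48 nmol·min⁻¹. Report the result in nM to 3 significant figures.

13.6 nM

The required fractional saturation is v/Vmax = 48/71 = 0.6761.
Then [S]/(Km+[S]) = 0.6761 ⇒ [S] = 6.5 × 0.6761/(1 − 0.6761) = 13.6 nM.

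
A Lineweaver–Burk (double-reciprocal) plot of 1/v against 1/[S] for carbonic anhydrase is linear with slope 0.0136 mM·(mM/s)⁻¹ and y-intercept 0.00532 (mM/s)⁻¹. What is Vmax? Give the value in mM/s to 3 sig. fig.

The y-intercept of a Lineweaver–Burk plot equals 1/Vmax, so Vmax = 1/0.00532 = 188 mM/s.

188 mM/s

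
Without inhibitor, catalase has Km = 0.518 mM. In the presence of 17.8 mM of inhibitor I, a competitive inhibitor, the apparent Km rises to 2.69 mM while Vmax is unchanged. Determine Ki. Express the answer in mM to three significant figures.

4.25 mM

Competitive: Km,app = α·Km with α = 1 + [I]/Ki.
α = Km,app/Km = 2.69/0.518 = 5.193.
Ki = [I]/(α − 1) = 17.8/4.193 = 4.25 mM.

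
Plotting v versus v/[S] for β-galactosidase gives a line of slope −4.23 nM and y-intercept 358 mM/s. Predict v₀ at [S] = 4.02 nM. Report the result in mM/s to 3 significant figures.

174 mM/s

In the Eadie–Hofstee form v = Vmax − Km·(v/[S]), the slope is −Km and the intercept is Vmax, so Km = 4.23 nM and Vmax = 358 mM/s.
v = 358 × 4.02/(4.23 + 4.02) = 174 mM/s.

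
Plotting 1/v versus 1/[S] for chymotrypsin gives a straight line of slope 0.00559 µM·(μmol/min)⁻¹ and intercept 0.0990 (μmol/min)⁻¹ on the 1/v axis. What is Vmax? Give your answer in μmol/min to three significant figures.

10.1 μmol/min

The y-intercept of a Lineweaver–Burk plot equals 1/Vmax, so Vmax = 1/0.0990 = 10.1 μmol/min.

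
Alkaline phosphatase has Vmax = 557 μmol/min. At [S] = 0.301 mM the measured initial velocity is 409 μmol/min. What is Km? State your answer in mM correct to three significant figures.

0.109 mM

v/Vmax = 409/557 = 0.7343 = [S]/(Km+[S]).
So Km + [S] = [S]/0.7343 = 0.4099 mM, giving Km = 0.4099 − 0.301 = 0.109 mM.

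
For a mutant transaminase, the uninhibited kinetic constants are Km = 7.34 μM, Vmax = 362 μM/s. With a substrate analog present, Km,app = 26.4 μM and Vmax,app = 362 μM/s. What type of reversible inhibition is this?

Km increases (7.34 → 26.4 μM) while Vmax is unchanged — the hallmark of competitive inhibition.

competitive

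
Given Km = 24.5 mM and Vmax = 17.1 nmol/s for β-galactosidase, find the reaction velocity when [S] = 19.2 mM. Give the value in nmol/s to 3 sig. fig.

[S]/(Km+[S]) = 19.2/43.70 = 0.4394, the fractional saturation.
v = 0.4394 × Vmax = 0.4394 × 17.1 = 7.51 nmol/s.

7.51 nmol/s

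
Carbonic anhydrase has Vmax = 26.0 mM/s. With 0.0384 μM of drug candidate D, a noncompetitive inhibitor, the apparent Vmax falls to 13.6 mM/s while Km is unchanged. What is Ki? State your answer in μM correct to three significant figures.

Noncompetitive: Vmax,app = Vmax/α with α = 1 + [I]/Ki.
α = Vmax/Vmax,app = 26.0/13.6 = 1.912.
Ki = [I]/(α − 1) = 0.0384/0.9118 = 0.0421 μM.

0.0421 μM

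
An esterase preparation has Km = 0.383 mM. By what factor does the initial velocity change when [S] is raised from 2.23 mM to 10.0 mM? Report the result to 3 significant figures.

1.13

The fractional saturations are [S]/(Km+[S]) = 2.23/2.613 = 0.8534 and 10.0/10.38 = 0.9631.
v₂/v₁ is just their ratio: 0.9631/0.8534 = 1.13.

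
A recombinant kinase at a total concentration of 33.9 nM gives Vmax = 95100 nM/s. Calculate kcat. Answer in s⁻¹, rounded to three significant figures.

2810 s⁻¹

kcat = Vmax/[E]total = 95100 nM/s / 33.9 nM = 2810 s⁻¹.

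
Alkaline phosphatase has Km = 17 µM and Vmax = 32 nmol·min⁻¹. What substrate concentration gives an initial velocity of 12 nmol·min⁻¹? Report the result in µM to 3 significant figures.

10.2 µM

Rearranging v = Vmax[S]/(Km+[S]) gives [S] = Km·v/(Vmax − v).
[S] = 17 × 12 / (32 − 12) = 204.0/20.00 = 10.2 µM.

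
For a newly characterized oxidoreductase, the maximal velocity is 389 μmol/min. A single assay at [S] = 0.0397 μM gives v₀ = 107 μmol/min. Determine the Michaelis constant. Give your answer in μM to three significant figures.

0.105 μM

From v = Vmax[S]/(Km+[S]), Km = [S](Vmax − v)/v.
Km = 0.0397 × (389 − 107) / 107 = 11.20/107 = 0.105 μM.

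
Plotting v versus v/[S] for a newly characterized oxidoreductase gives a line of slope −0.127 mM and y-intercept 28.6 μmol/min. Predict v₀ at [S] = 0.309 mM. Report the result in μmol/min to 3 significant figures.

In the Eadie–Hofstee form v = Vmax − Km·(v/[S]), the slope is −Km and the intercept is Vmax, so Km = 0.127 mM and Vmax = 28.6 μmol/min.
v = 28.6 × 0.309/(0.127 + 0.309) = 20.3 μmol/min.

20.3 μmol/min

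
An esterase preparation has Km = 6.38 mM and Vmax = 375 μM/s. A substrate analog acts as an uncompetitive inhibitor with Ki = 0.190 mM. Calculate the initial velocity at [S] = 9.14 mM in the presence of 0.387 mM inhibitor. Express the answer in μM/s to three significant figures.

100 μM/s

α = 1 + [I]/Ki = 1 + 0.387/0.190 = 3.037.
For an uncompetitive inhibitor, both parameters are divided by α, giving Vmax/α and Km/α: Km,app = 2.10 mM, Vmax,app = 123 μM/s.
v = Vmax,app·[S]/(Km,app + [S]) = 123 × 9.14/(2.10 + 9.14) = 100 μM/s.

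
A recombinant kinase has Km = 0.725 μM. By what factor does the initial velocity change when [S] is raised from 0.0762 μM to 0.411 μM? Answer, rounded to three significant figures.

3.80

The fractional saturations are [S]/(Km+[S]) = 0.0762/0.8012 = 0.09511 and 0.411/1.136 = 0.3618.
v₂/v₁ is just their ratio: 0.3618/0.09511 = 3.80.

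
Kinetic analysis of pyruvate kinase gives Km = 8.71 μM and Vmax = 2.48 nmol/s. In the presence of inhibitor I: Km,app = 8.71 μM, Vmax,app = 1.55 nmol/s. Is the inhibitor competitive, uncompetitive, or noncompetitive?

Vmax decreases (2.48 → 1.55 nmol/s) while Km is unchanged — pure noncompetitive inhibition.

noncompetitive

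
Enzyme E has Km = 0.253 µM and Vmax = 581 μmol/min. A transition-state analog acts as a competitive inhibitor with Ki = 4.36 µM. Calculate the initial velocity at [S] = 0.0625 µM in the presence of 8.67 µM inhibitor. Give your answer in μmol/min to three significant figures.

With α = 1 + [I]/Ki = 1 + 8.67/4.36 = 2.989, the competitive rate law is v = Vmax[S] / (αKm + [S]).
v = 581×0.0625 / (2.989×0.253 + 0.0625) = 36.31/0.8186 = 44.4 μmol/min.

44.4 μmol/min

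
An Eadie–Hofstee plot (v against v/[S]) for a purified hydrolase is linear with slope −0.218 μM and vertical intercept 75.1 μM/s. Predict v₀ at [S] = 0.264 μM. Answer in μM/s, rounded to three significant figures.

41.1 μM/s

In the Eadie–Hofstee form v = Vmax − Km·(v/[S]), the slope is −Km and the intercept is Vmax, so Km = 0.218 μM and Vmax = 75.1 μM/s.
v = 75.1 × 0.264/(0.218 + 0.264) = 41.1 μM/s.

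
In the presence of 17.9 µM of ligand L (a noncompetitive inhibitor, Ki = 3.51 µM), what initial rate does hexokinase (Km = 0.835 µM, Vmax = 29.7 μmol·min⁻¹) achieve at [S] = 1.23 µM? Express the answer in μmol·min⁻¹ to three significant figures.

2.90 μmol·min⁻¹

With α = 1 + [I]/Ki = 1 + 17.9/3.51 = 6.100, the noncompetitive rate law is v = (Vmax/α)·[S] / (Km + [S]).
v = (29.7/6.100)×1.23 / (0.835 + 1.23) = 5.989/2.065 = 2.90 μmol·min⁻¹.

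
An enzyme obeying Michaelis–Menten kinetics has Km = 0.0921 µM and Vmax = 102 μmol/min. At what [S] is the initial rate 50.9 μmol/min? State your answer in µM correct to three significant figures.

0.0917 µM

The required fractional saturation is v/Vmax = 50.9/102 = 0.4990.
Then [S]/(Km+[S]) = 0.4990 ⇒ [S] = 0.0921 × 0.4990/(1 − 0.4990) = 0.0917 µM.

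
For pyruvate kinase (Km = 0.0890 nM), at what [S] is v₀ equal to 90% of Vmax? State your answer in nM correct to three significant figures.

v/Vmax = [S]/(Km+[S]) = 0.9, so [S] = Km·0.9/(1 − 0.9) = 0.0890 × 9.000.
[S] = 0.801 nM.

0.801 nM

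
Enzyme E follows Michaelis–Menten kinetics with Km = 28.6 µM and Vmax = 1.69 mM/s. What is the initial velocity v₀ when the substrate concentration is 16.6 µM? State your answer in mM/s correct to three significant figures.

v = Vmax·[S]/(Km + [S]) = 1.69 × 16.6 / (28.6 + 16.6)
  = 28.05 / 45.20 = 0.621 mM/s.

0.621 mM/s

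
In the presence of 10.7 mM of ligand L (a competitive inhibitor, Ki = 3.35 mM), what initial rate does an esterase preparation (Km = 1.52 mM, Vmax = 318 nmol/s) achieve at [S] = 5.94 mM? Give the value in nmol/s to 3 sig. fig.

153 nmol/s

α = 1 + [I]/Ki = 1 + 10.7/3.35 = 4.194.
For a competitive inhibitor, Vmax is unchanged and the apparent Km becomes α·Km: Km,app = 6.37 mM, Vmax,app = 318 nmol/s.
v = Vmax,app·[S]/(Km,app + [S]) = 318 × 5.94/(6.37 + 5.94) = 153 nmol/s.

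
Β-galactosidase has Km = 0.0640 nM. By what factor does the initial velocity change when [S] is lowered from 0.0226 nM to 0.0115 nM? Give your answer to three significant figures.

The fractional saturations are [S]/(Km+[S]) = 0.0226/0.08660 = 0.2610 and 0.0115/0.07550 = 0.1523.
v₂/v₁ is just their ratio: 0.1523/0.2610 = 0.584.

0.584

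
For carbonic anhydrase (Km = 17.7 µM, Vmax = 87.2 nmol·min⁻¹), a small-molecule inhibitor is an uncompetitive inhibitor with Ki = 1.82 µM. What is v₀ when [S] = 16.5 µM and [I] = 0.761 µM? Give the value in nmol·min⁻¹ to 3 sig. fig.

35.0 nmol·min⁻¹

α = 1 + [I]/Ki = 1 + 0.761/1.82 = 1.418.
For an uncompetitive inhibitor, both parameters are divided by α, giving Vmax/α and Km/α: Km,app = 12.5 µM, Vmax,app = 61.5 nmol·min⁻¹.
v = Vmax,app·[S]/(Km,app + [S]) = 61.5 × 16.5/(12.5 + 16.5) = 35.0 nmol·min⁻¹.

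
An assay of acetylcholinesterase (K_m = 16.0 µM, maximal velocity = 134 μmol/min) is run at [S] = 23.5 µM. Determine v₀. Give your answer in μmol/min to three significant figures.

79.7 μmol/min

v = Vmax·[S]/(Km + [S]) = 134 × 23.5 / (16.0 + 23.5)
  = 3149 / 39.50 = 79.7 μmol/min.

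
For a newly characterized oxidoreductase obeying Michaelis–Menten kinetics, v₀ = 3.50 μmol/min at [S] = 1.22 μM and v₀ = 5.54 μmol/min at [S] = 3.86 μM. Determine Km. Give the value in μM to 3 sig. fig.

1.42 μM

From v = Vmax[S]/(Km+[S]), each point gives Vmax = v(Km+[S])/[S].
Equating: 3.50(Km+1.22)/1.22 = 5.54(Km+3.86)/3.86.
2.869·Km + 3.50 = 1.435·Km + 5.54, so (2.869 − 1.435)·Km = 5.54 − 3.50.
Km = 2.040/1.434 = 1.42 μM; then Vmax = 3.50(1.42+1.22)/1.22 = 7.58 μmol/min.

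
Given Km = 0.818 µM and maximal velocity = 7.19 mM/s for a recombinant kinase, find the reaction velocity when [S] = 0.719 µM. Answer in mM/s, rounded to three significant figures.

[S]/(Km+[S]) = 0.719/1.537 = 0.4678, the fractional saturation.
v = 0.4678 × Vmax = 0.4678 × 7.19 = 3.36 mM/s.

3.36 mM/s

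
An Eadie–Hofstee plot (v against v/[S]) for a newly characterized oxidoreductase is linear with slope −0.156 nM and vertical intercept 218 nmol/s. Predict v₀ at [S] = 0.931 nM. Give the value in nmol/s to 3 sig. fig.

187 nmol/s

In the Eadie–Hofstee form v = Vmax − Km·(v/[S]), the slope is −Km and the intercept is Vmax, so Km = 0.156 nM and Vmax = 218 nmol/s.
v = 218 × 0.931/(0.156 + 0.931) = 187 nmol/s.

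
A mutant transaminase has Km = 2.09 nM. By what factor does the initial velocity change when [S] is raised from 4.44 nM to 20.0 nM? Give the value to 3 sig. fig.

Since Vmax cancels, v₂/v₁ = [S]₂(Km+[S]₁) / [S]₁(Km+[S]₂).
= 20.0×(2.09+4.44) / (4.44×(2.09+20.0)) = 130.6/98.08 = 1.33.

1.33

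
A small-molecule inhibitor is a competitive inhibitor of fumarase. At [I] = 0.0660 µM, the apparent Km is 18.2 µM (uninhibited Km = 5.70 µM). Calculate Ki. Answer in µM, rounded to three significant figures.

Competitive: Km,app = α·Km with α = 1 + [I]/Ki.
α = Km,app/Km = 18.2/5.70 = 3.193.
Since α = 1 + [I]/Ki, [I]/Ki = 3.193 − 1 = 2.193 and Ki = 0.0660/2.193 = 0.0301 µM.

0.0301 µM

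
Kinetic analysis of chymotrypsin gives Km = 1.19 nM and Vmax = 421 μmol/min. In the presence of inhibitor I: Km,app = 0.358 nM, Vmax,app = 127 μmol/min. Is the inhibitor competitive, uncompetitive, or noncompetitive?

Both Km and Vmax decrease by the same factor (~3.32-fold) — characteristic of uncompetitive inhibition.

uncompetitive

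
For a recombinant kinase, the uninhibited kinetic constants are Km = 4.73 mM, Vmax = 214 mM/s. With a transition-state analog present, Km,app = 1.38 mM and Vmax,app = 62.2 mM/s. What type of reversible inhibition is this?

Both Km and Vmax decrease by the same factor (~3.44-fold) — characteristic of uncompetitive inhibition.

uncompetitive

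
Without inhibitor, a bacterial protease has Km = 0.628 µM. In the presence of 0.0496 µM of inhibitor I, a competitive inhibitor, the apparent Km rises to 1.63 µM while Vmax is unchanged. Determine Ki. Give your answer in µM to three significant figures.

Competitive: Km,app = α·Km with α = 1 + [I]/Ki.
α = Km,app/Km = 1.63/0.628 = 2.596.
Ki = [I]/(α − 1) = 0.0496/1.596 = 0.0311 µM.

0.0311 µM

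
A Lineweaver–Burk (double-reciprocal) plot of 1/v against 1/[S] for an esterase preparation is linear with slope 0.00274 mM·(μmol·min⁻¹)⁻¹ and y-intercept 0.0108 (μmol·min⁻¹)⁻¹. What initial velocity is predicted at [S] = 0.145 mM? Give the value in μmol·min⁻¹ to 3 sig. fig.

33.7 μmol·min⁻¹

The y-intercept is 1/Vmax, so Vmax = 1/0.0108 = 92.6 μmol·min⁻¹.
The slope is Km/Vmax, so Km = 0.00274 × 92.6 = 0.254 mM.
Then v = 92.6 × 0.145/(0.254 + 0.145) = 33.7 μmol·min⁻¹.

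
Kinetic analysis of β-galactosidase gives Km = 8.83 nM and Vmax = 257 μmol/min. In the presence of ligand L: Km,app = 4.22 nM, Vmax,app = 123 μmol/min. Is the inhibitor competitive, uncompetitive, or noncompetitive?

Both Km and Vmax decrease by the same factor (~2.09-fold) — characteristic of uncompetitive inhibition.

uncompetitive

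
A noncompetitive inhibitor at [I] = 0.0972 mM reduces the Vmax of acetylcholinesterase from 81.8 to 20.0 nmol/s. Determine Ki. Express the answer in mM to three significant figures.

0.0315 mM

Noncompetitive: Vmax,app = Vmax/α with α = 1 + [I]/Ki.
α = Vmax/Vmax,app = 81.8/20.0 = 4.090.
Ki = [I]/(α − 1) = 0.0972/3.090 = 0.0315 mM.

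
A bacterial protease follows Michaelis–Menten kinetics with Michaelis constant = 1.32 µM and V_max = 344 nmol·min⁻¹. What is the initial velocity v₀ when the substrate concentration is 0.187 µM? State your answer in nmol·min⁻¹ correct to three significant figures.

v = Vmax·[S]/(Km + [S]) = 344 × 0.187 / (1.32 + 0.187)
  = 64.33 / 1.507 = 42.7 nmol·min⁻¹.

42.7 nmol·min⁻¹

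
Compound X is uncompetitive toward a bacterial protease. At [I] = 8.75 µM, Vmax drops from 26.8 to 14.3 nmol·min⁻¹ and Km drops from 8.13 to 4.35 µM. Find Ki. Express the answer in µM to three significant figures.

Uncompetitive: Vmax,app = Vmax/α (and Km,app = Km/α) with α = 1 + [I]/Ki.
α = Vmax/Vmax,app = 26.8/14.3 = 1.874.
Ki = [I]/(α − 1) = 8.75/0.8741 = 10.0 µM.

10.0 µM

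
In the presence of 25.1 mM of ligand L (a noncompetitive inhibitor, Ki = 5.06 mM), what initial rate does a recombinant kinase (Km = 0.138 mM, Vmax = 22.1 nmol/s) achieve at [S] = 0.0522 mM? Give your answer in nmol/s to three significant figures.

With α = 1 + [I]/Ki = 1 + 25.1/5.06 = 5.960, the noncompetitive rate law is v = (Vmax/α)·[S] / (Km + [S]).
v = (22.1/5.960)×0.0522 / (0.138 + 0.0522) = 0.1935/0.1902 = 1.02 nmol/s.

1.02 nmol/s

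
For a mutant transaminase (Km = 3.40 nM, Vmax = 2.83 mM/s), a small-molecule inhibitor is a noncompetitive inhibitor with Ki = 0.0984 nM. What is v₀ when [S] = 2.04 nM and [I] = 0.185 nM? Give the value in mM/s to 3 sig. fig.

0.368 mM/s

With α = 1 + [I]/Ki = 1 + 0.185/0.0984 = 2.880, the noncompetitive rate law is v = (Vmax/α)·[S] / (Km + [S]).
v = (2.83/2.880)×2.04 / (3.40 + 2.04) = 2.005/5.440 = 0.368 mM/s.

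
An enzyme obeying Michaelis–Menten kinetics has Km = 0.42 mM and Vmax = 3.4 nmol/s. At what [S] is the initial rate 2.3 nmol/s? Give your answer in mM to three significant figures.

0.878 mM

The required fractional saturation is v/Vmax = 2.3/3.4 = 0.6765.
Then [S]/(Km+[S]) = 0.6765 ⇒ [S] = 0.42 × 0.6765/(1 − 0.6765) = 0.878 mM.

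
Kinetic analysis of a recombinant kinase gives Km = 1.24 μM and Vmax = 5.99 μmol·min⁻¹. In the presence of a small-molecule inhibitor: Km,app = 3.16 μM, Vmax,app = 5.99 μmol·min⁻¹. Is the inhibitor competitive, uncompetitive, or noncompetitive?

Km increases (1.24 → 3.16 μM) while Vmax is unchanged — the hallmark of competitive inhibition.

competitive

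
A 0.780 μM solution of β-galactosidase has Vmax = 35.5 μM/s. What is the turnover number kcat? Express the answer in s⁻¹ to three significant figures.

45.5 s⁻¹

kcat = Vmax/[E]total = 35.5 μM/s / 0.780 μM = 45.5 s⁻¹.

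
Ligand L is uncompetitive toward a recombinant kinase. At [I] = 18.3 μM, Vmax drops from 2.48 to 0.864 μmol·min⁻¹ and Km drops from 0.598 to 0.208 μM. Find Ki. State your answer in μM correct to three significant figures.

Uncompetitive: Vmax,app = Vmax/α (and Km,app = Km/α) with α = 1 + [I]/Ki.
α = Vmax/Vmax,app = 2.48/0.864 = 2.870.
Ki = [I]/(α − 1) = 18.3/1.870 = 9.78 μM.

9.78 μM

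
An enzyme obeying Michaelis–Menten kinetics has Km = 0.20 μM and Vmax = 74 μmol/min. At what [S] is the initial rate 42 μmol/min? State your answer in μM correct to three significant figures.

The required fractional saturation is v/Vmax = 42/74 = 0.5676.
Then [S]/(Km+[S]) = 0.5676 ⇒ [S] = 0.20 × 0.5676/(1 − 0.5676) = 0.262 μM.

0.262 μM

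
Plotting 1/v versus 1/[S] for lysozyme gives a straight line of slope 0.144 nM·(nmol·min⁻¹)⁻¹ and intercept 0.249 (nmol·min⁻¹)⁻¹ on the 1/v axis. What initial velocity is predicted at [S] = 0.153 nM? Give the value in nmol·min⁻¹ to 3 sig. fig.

0.840 nmol·min⁻¹

The y-intercept is 1/Vmax, so Vmax = 1/0.249 = 4.02 nmol·min⁻¹.
The slope is Km/Vmax, so Km = 0.144 × 4.02 = 0.578 nM.
Then v = 4.02 × 0.153/(0.578 + 0.153) = 0.840 nmol·min⁻¹.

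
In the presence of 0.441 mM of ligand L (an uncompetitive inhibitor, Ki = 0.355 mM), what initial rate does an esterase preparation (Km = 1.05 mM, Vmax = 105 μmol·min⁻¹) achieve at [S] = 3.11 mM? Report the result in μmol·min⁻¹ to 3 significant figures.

40.7 μmol·min⁻¹

With α = 1 + [I]/Ki = 1 + 0.441/0.355 = 2.242, the uncompetitive rate law is v = (Vmax/α)·[S] / (Km/α + [S]).
v = (105/2.242)×3.11 / (1.05/2.242 + 3.11) = 145.6/3.578 = 40.7 μmol·min⁻¹.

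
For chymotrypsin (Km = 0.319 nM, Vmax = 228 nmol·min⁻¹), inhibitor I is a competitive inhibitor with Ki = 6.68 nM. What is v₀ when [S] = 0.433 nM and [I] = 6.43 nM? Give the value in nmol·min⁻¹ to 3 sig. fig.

With α = 1 + [I]/Ki = 1 + 6.43/6.68 = 1.963, the competitive rate law is v = Vmax[S] / (αKm + [S]).
v = 228×0.433 / (1.963×0.319 + 0.433) = 98.72/1.059 = 93.2 nmol·min⁻¹.

93.2 nmol·min⁻¹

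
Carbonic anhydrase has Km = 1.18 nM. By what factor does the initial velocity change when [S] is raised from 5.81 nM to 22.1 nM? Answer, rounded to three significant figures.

Since Vmax cancels, v₂/v₁ = [S]₂(Km+[S]₁) / [S]₁(Km+[S]₂).
= 22.1×(1.18+5.81) / (5.81×(1.18+22.1)) = 154.5/135.3 = 1.14.

1.14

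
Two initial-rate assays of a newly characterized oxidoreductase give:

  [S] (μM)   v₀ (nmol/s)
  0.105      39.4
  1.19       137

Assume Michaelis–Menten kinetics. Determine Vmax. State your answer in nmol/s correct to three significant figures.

From v = Vmax[S]/(Km+[S]), each point gives Vmax = v(Km+[S])/[S].
Equating: 39.4(Km+0.105)/0.105 = 137(Km+1.19)/1.19.
375.2·Km + 39.4 = 115.1·Km + 137, so (375.2 − 115.1)·Km = 137 − 39.4.
Km = 97.60/260.1 = 0.375 μM; then Vmax = 39.4(0.375+0.105)/0.105 = 180 nmol/s.

180 nmol/s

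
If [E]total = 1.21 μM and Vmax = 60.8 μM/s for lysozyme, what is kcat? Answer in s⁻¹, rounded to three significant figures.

kcat = Vmax/[E]total = 60.8 μM/s / 1.21 μM = 50.2 s⁻¹.

50.2 s⁻¹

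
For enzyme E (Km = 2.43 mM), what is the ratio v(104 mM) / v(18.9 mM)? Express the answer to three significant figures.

1.10

Since Vmax cancels, v₂/v₁ = [S]₂(Km+[S]₁) / [S]₁(Km+[S]₂).
= 104×(2.43+18.9) / (18.9×(2.43+104)) = 2218/2012 = 1.10.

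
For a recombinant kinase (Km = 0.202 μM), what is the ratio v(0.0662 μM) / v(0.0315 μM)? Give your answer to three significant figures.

1.83

The fractional saturations are [S]/(Km+[S]) = 0.0315/0.2335 = 0.1349 and 0.0662/0.2682 = 0.2468.
v₂/v₁ is just their ratio: 0.2468/0.1349 = 1.83.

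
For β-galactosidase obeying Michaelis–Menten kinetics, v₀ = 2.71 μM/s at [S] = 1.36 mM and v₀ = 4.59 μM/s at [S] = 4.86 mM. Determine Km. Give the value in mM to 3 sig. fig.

In reciprocal form, 1/v = (Km/Vmax)·(1/[S]) + 1/Vmax. The two points give (1/[S], 1/v) = (0.7353, 0.3690) and (0.2058, 0.2179).
Slope = (0.3690 − 0.2179)/(0.7353 − 0.2058) = 0.2854; intercept = 0.3690 − 0.2854×0.7353 = 0.1591.
Vmax = 1/intercept = 6.28 μM/s; Km = slope × Vmax = 0.2854 × 6.28 = 1.79 mM.

1.79 mM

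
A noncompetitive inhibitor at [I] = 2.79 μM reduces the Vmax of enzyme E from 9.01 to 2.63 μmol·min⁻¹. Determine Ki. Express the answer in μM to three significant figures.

Noncompetitive: Vmax,app = Vmax/α with α = 1 + [I]/Ki.
α = Vmax/Vmax,app = 9.01/2.63 = 3.426.
Since α = 1 + [I]/Ki, [I]/Ki = 3.426 − 1 = 2.426 and Ki = 2.79/2.426 = 1.15 μM.

1.15 μM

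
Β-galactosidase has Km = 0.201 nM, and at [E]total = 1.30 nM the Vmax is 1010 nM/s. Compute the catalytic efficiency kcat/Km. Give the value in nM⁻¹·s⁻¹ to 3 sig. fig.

kcat = Vmax/[E]total = 1010/1.30 = 777 s⁻¹.
kcat/Km = 777/0.201 = 3870 nM⁻¹·s⁻¹.

3870 nM⁻¹·s⁻¹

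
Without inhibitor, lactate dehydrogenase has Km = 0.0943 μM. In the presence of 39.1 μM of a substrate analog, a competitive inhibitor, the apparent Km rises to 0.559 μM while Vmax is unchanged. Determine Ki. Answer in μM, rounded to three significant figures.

Competitive: Km,app = α·Km with α = 1 + [I]/Ki.
α = Km,app/Km = 0.559/0.0943 = 5.928.
Since α = 1 + [I]/Ki, [I]/Ki = 5.928 − 1 = 4.928 and Ki = 39.1/4.928 = 7.93 μM.

7.93 μM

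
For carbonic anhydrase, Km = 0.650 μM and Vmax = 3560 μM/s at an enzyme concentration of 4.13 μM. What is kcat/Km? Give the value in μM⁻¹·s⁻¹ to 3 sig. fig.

1330 μM⁻¹·s⁻¹

kcat = Vmax/[E]total = 3560/4.13 = 862 s⁻¹.
kcat/Km = 862/0.650 = 1330 μM⁻¹·s⁻¹.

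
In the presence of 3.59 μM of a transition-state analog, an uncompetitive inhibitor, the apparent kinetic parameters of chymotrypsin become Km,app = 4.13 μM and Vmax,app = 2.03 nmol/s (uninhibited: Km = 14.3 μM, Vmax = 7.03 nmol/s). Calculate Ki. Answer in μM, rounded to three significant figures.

1.46 μM

Uncompetitive: Vmax,app = Vmax/α (and Km,app = Km/α) with α = 1 + [I]/Ki.
α = Vmax/Vmax,app = 7.03/2.03 = 3.463.
Since α = 1 + [I]/Ki, [I]/Ki = 3.463 − 1 = 2.463 and Ki = 3.59/2.463 = 1.46 μM.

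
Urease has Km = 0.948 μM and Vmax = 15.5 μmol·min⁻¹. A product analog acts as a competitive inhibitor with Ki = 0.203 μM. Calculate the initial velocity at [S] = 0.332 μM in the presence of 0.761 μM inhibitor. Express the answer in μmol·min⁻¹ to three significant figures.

1.06 μmol·min⁻¹

With α = 1 + [I]/Ki = 1 + 0.761/0.203 = 4.749, the competitive rate law is v = Vmax[S] / (αKm + [S]).
v = 15.5×0.332 / (4.749×0.948 + 0.332) = 5.146/4.834 = 1.06 μmol·min⁻¹.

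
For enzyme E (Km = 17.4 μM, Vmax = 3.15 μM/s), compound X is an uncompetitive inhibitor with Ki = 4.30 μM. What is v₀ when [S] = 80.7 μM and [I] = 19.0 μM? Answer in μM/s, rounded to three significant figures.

With α = 1 + [I]/Ki = 1 + 19.0/4.30 = 5.419, the uncompetitive rate law is v = (Vmax/α)·[S] / (Km/α + [S]).
v = (3.15/5.419)×80.7 / (17.4/5.419 + 80.7) = 46.91/83.91 = 0.559 μM/s.

0.559 μM/s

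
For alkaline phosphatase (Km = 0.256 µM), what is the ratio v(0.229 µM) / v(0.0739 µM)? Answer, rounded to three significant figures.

2.11

The fractional saturations are [S]/(Km+[S]) = 0.0739/0.3299 = 0.2240 and 0.229/0.4850 = 0.4722.
v₂/v₁ is just their ratio: 0.4722/0.2240 = 2.11.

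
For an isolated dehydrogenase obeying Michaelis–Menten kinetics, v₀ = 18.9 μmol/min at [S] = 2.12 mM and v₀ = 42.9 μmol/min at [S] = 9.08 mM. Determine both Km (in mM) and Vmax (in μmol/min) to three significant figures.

In reciprocal form, 1/v = (Km/Vmax)·(1/[S]) + 1/Vmax. The two points give (1/[S], 1/v) = (0.4717, 0.05291) and (0.1101, 0.02331).
Slope = (0.05291 − 0.02331)/(0.4717 − 0.1101) = 0.08187; intercept = 0.05291 − 0.08187×0.4717 = 0.01429.
Vmax = 1/intercept = 70.0 μmol/min; Km = slope × Vmax = 0.08187 × 70.0 = 5.73 mM.

Km = 5.73 mM; Vmax = 70.0 μmol/min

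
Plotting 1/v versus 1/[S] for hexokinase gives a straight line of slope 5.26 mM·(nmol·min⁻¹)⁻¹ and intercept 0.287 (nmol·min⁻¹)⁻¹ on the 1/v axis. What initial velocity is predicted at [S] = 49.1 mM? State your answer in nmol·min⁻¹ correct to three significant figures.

The y-intercept is 1/Vmax, so Vmax = 1/0.287 = 3.48 nmol·min⁻¹.
The slope is Km/Vmax, so Km = 5.26 × 3.48 = 18.3 mM.
Then v = 3.48 × 49.1/(18.3 + 49.1) = 2.54 nmol·min⁻¹.

2.54 nmol·min⁻¹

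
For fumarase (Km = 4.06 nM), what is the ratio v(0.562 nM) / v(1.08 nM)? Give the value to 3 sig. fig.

The fractional saturations are [S]/(Km+[S]) = 1.08/5.140 = 0.2101 and 0.562/4.622 = 0.1216.
v₂/v₁ is just their ratio: 0.1216/0.2101 = 0.579.

0.579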